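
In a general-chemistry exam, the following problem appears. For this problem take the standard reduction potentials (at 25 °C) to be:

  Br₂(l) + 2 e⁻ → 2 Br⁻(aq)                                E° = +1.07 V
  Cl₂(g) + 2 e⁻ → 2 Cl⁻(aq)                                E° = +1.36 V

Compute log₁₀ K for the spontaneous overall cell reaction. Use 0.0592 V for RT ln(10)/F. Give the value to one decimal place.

Cathode: Cl₂/Cl⁻; anode: Br₂/Br⁻. E°cell = +0.29 V, n = 2.
log K = nE°cell / 0.0592 = (2)(+0.29) / 0.0592 = 9.8.

9.8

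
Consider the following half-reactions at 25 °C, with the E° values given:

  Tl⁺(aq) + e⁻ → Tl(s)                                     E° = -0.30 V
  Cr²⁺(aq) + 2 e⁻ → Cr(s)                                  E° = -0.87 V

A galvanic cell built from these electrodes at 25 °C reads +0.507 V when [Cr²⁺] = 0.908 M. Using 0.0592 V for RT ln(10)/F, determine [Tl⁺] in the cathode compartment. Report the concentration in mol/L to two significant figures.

0.082 M

Tl⁺/Tl is the cathode, Cr²⁺/Cr the anode: E°cell = +0.57 V, n = 2.
Overall reaction: 2 Tl⁺(aq) + Cr(s) → 2 Tl(s) + Cr²⁺(aq); Q = [Cr²⁺]^1/[Tl⁺]^2.
From E = E° − (0.0592/n) log Q: log Q = (E° − E)·n/0.0592 = (+0.57 − (+0.507))·2/0.0592 = 2.1284.
So 2·log[Tl⁺] = 1·log(0.908) − log Q = -0.0419 − (2.1284) = -2.1703; log[Tl⁺] = -2.1703 / 2 = -1.0852; [Tl⁺] = 10^(-1.0852) ≈ 0.082 M.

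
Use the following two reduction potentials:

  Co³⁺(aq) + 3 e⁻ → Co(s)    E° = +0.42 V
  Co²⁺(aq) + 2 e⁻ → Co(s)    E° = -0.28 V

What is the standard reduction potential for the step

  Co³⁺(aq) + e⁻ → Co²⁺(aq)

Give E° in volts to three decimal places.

+1.820 V

Sequential free energies add, so n₃E°₃ = n₁E°₁ + n₂E°₂.
With n₃ = 3, and the known step contributing 2×(-0.28) V, the unknown satisfies 1·E° = 3×(+0.42) − 2×(-0.28) = +1.820.
E° = +1.820 / 1 = +1.820 V.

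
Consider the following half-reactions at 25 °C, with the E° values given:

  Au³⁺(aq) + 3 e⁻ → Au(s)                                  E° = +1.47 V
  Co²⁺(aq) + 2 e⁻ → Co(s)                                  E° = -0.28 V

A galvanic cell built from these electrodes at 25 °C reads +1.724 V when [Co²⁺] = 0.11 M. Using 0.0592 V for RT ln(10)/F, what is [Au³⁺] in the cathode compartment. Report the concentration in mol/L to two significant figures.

Au³⁺/Au is the cathode, Co²⁺/Co the anode: E°cell = +1.75 V, n = 6.
Overall reaction: 2 Au³⁺(aq) + 3 Co(s) → 2 Au(s) + 3 Co²⁺(aq); Q = [Co²⁺]^3/[Au³⁺]^2.
From E = E° − (0.0592/n) log Q: log Q = (E° − E)·n/0.0592 = (+1.75 − (+1.724))·6/0.0592 = 2.6351.
So 2·log[Au³⁺] = 3·log(0.11) − log Q = -2.8758 − (2.6351) = -5.5109; log[Au³⁺] = -5.5109 / 2 = -2.7555; [Au³⁺] = 10^(-2.7555) ≈ 0.0018 M.

0.0018 M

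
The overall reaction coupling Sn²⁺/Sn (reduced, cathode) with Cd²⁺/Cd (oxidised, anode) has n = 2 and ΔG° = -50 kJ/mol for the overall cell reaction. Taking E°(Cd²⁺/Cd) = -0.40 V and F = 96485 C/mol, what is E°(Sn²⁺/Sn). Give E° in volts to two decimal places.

-0.14 V

E°cell = −ΔG°/(nF) = −(-50×10³)/((2)(96485)) = +0.259 V.
Since Sn²⁺/Sn is the cathode and Cd²⁺/Cd the anode, E°cell = E°(Sn²⁺/Sn) − E°(Cd²⁺/Cd).
So E°(Sn²⁺/Sn) = E°cell + E°(Cd²⁺/Cd) = +0.259 + (-0.40) = -0.14 V.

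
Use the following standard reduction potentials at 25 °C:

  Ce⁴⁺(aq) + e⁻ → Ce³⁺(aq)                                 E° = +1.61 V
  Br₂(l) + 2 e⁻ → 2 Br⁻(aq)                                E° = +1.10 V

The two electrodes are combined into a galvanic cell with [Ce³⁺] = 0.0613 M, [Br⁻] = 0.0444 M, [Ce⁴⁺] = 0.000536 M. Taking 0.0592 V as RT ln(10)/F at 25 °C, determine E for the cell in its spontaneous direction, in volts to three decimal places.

Ce⁴⁺/Ce³⁺ is the cathode (higher E°), Br₂/Br⁻ the anode: E°cell = +1.61 − (+1.10) = +0.51 V, n = 2.
Overall: 2 Ce⁴⁺(aq) + 2 Br⁻(aq) → 2 Ce³⁺(aq) + Br₂(l)
Q = [Ce³⁺]^2 / ([Ce⁴⁺]^2·[Br⁻]^2); log Q = 6.822.
E = E° − (0.0592/n) log Q = +0.51 − (0.0592/2)(6.822) = +0.308 V.

+0.308 V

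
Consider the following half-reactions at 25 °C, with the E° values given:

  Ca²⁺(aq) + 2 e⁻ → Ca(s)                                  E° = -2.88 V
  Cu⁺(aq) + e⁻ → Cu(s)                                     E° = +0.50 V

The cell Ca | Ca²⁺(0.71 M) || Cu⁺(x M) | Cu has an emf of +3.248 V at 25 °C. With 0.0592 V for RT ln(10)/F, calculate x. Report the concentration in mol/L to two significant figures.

0.0050 M

Cu⁺/Cu is the cathode, Ca²⁺/Ca the anode: E°cell = +3.38 V, n = 2.
Overall reaction: 2 Cu⁺(aq) + Ca(s) → 2 Cu(s) + Ca²⁺(aq); Q = [Ca²⁺]^1/[Cu⁺]^2.
From E = E° − (0.0592/n) log Q: log Q = (E° − E)·n/0.0592 = (+3.38 − (+3.248))·2/0.0592 = 4.4595.
So 2·log[Cu⁺] = 1·log(0.71) − log Q = -0.1487 − (4.4595) = -4.6082; log[Cu⁺] = -4.6082 / 2 = -2.3041; [Cu⁺] = 10^(-2.3041) ≈ 0.0050 M.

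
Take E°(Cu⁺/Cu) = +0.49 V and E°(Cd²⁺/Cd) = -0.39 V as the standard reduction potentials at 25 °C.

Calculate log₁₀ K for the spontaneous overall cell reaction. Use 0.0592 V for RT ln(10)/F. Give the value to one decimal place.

29.7

Cathode: Cu⁺/Cu; anode: Cd²⁺/Cd. E°cell = +0.88 V, n = 2.
log K = nE°cell / 0.0592 = (2)(+0.88) / 0.0592 = 29.7.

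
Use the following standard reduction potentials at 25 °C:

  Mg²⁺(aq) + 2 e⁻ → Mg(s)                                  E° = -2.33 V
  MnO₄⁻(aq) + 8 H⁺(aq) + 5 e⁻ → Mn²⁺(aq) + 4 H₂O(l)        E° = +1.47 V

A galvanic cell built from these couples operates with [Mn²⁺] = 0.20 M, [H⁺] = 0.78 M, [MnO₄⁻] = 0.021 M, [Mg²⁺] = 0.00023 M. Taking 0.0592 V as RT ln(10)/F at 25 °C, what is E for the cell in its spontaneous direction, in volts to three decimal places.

+3.886 V

MnO₄⁻/Mn²⁺ is the cathode (higher E°), Mg²⁺/Mg the anode: E°cell = +1.47 − (-2.33) = +3.80 V, n = 10.
Overall: 2 MnO₄⁻(aq) + 16 H⁺(aq) + 5 Mg(s) → 2 Mn²⁺(aq) + 8 H₂O(l) + 5 Mg²⁺(aq)
Q = [Mn²⁺]^2·[Mg²⁺]^5 / ([MnO₄⁻]^2·[H⁺]^16); log Q = -14.507.
E = E° − (0.0592/n) log Q = +3.80 − (0.0592/10)(-14.507) = +3.886 V.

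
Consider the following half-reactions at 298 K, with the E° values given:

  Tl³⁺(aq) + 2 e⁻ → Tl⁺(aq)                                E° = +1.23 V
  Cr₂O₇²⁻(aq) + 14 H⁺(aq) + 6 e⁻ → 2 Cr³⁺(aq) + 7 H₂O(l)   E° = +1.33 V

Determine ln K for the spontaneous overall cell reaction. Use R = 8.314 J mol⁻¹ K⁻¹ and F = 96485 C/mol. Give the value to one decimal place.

Cathode: Cr₂O₇²⁻/Cr³⁺; anode: Tl³⁺/Tl⁺. E°cell = (+1.33) − (+1.23) = +0.10 V, with n = 6.
ΔG° = −nFE° = −RT ln K, so ln K = nFE°/(RT) = (6)(96485)(+0.10) / ((8.314)(298)) = 23.366.

23.4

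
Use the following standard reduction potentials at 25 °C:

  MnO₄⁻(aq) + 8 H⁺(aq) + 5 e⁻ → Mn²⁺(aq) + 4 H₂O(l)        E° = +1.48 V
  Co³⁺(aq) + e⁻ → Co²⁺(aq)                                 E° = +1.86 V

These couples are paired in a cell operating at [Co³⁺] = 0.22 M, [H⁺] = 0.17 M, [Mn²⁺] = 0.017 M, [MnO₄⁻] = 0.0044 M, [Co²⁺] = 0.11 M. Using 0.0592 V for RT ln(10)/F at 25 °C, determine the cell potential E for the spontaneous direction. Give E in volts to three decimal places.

+0.478 V

Co³⁺/Co²⁺ is the cathode (higher E°), MnO₄⁻/Mn²⁺ the anode: E°cell = +1.86 − (+1.48) = +0.38 V, n = 5.
Overall: 5 Co³⁺(aq) + Mn²⁺(aq) + 4 H₂O(l) → 5 Co²⁺(aq) + MnO₄⁻(aq) + 8 H⁺(aq)
Q = [Co²⁺]^5·[MnO₄⁻]·[H⁺]^8 / ([Co³⁺]^5·[Mn²⁺]); log Q = -8.249.
E = E° − (0.0592/n) log Q = +0.38 − (0.0592/5)(-8.249) = +0.478 V.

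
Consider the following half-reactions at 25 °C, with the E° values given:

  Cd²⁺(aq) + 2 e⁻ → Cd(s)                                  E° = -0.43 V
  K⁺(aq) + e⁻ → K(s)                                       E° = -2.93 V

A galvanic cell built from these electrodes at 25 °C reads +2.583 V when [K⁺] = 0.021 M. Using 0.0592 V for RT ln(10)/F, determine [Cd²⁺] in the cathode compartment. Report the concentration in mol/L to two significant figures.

0.28 M

Cd²⁺/Cd is the cathode, K⁺/K the anode: E°cell = +2.50 V, n = 2.
Overall reaction: Cd²⁺(aq) + 2 K(s) → Cd(s) + 2 K⁺(aq); Q = [K⁺]^2/[Cd²⁺]^1.
From E = E° − (0.0592/n) log Q: log Q = (E° − E)·n/0.0592 = (+2.50 − (+2.583))·2/0.0592 = -2.8041.
So 1·log[Cd²⁺] = 2·log(0.021) − log Q = -3.3556 − (-2.8041) = -0.5515; [Cd²⁺] = 10^(-0.5515) ≈ 0.28 M.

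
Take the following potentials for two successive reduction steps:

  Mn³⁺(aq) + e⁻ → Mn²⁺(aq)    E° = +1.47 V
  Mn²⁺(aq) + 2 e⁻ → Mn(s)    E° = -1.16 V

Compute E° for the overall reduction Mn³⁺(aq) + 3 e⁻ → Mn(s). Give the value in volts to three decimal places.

Standard free energies of sequential steps add: ΔG°₃ = ΔG°₁ + ΔG°₂, so n₃E°₃ = n₁E°₁ + n₂E°₂.
E°₃ = (1×+1.47 + 2×-1.16) / 3 = (-0.850) / 3 = -0.283 V.

-0.283 V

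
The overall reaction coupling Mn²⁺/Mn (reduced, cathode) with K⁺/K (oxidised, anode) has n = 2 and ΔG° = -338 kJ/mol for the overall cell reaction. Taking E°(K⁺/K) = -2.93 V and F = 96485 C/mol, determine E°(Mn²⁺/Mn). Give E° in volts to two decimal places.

E°cell = −ΔG°/(nF) = −(-338×10³)/((2)(96485)) = +1.752 V.
Since Mn²⁺/Mn is the cathode and K⁺/K the anode, E°cell = E°(Mn²⁺/Mn) − E°(K⁺/K).
So E°(Mn²⁺/Mn) = E°cell + E°(K⁺/K) = +1.752 + (-2.93) = -1.18 V.

-1.18 V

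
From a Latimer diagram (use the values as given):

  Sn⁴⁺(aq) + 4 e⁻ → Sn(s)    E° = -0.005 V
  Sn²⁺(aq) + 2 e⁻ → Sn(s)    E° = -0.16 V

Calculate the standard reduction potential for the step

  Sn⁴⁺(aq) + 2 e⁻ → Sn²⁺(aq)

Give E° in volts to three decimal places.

+0.150 V

Sequential free energies add, so n₃E°₃ = n₁E°₁ + n₂E°₂.
With n₃ = 4, and the known step contributing 2×(-0.16) V, the unknown satisfies 2·E° = 4×(-0.005) − 2×(-0.16) = +0.300.
E° = +0.300 / 2 = +0.150 V.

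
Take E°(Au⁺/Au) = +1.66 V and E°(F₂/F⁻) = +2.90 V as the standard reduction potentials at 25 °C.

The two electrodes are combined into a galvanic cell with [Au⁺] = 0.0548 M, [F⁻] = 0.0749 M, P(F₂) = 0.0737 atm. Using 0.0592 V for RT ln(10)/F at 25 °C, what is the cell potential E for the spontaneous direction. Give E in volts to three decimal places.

+1.348 V

F₂/F⁻ is the cathode (higher E°), Au⁺/Au the anode: E°cell = +2.90 − (+1.66) = +1.24 V, n = 2.
Overall: F₂(g) + 2 Au(s) → 2 F⁻(aq) + 2 Au⁺(aq)
Q = [F⁻]^2·[Au⁺]^2 / (P(F₂)); log Q = -3.641.
E = E° − (0.0592/n) log Q = +1.24 − (0.0592/2)(-3.641) = +1.348 V.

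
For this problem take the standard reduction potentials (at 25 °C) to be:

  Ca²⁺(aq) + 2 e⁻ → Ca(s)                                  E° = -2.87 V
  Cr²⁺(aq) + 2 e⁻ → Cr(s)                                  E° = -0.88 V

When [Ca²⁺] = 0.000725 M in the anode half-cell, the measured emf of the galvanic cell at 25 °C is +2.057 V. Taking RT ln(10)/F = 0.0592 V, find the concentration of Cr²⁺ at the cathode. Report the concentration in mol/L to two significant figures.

0.13 M

Cr²⁺/Cr is the cathode, Ca²⁺/Ca the anode: E°cell = +1.99 V, n = 2.
Overall reaction: Cr²⁺(aq) + Ca(s) → Cr(s) + Ca²⁺(aq); Q = [Ca²⁺]^1/[Cr²⁺]^1.
From E = E° − (0.0592/n) log Q: log Q = (E° − E)·n/0.0592 = (+1.99 − (+2.057))·2/0.0592 = -2.2635.
So 1·log[Cr²⁺] = 1·log(0.000725) − log Q = -3.1397 − (-2.2635) = -0.8762; [Cr²⁺] = 10^(-0.8762) ≈ 0.13 M.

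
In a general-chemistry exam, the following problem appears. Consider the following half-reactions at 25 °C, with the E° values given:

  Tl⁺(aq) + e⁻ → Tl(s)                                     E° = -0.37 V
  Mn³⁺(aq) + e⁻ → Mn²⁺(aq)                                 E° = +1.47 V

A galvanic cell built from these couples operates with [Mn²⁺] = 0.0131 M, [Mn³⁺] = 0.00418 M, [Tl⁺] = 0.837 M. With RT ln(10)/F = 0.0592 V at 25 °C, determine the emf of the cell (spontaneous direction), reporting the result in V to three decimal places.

Mn³⁺/Mn²⁺ is the cathode (higher E°), Tl⁺/Tl the anode: E°cell = +1.47 − (-0.37) = +1.84 V, n = 1.
Overall: Mn³⁺(aq) + Tl(s) → Mn²⁺(aq) + Tl⁺(aq)
Q = [Mn²⁺]·[Tl⁺] / ([Mn³⁺]); log Q = 0.419.
E = E° − (0.0592/n) log Q = +1.84 − (0.0592/1)(0.419) = +1.815 V.

+1.815 V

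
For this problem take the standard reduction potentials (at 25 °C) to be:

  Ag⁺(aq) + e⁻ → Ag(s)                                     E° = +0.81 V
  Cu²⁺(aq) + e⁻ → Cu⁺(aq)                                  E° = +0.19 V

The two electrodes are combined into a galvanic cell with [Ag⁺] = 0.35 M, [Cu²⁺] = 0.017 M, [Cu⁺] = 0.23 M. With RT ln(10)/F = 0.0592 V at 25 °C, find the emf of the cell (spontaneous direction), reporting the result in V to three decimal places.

Ag⁺/Ag is the cathode (higher E°), Cu²⁺/Cu⁺ the anode: E°cell = +0.81 − (+0.19) = +0.62 V, n = 1.
Overall: Ag⁺(aq) + Cu⁺(aq) → Ag(s) + Cu²⁺(aq)
Q = [Cu²⁺] / ([Ag⁺]·[Cu⁺]); log Q = -0.675.
E = E° − (0.0592/n) log Q = +0.62 − (0.0592/1)(-0.675) = +0.660 V.

+0.660 V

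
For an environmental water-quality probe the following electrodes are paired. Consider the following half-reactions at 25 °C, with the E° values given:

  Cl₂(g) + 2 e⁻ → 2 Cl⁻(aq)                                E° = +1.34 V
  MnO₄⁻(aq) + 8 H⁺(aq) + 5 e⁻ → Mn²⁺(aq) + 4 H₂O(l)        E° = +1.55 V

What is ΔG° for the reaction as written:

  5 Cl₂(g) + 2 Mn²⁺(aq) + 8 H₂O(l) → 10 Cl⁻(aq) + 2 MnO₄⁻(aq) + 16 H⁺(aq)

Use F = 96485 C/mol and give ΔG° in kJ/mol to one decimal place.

+202.6 kJ/mol

As written, Cl₂/Cl⁻ is reduced (cathode) and MnO₄⁻/Mn²⁺ is oxidised (anode), so E°cell = (+1.34) − (+1.55) = -0.21 V.
Balancing electrons gives n = 10.
ΔG° = −nFE° = −(10)(96485)(-0.21) = 202,618 J = +202.6 kJ/mol.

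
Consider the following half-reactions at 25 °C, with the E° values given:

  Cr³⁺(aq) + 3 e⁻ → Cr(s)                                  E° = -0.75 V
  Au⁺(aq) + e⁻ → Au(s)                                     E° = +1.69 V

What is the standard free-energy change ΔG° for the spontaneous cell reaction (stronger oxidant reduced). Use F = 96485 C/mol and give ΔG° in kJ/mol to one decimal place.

Au⁺/Au (E° = +1.69 V) is the cathode; Cr³⁺/Cr (E° = -0.75 V) is the anode, so E°cell = +2.44 V.
Balancing electrons gives n = 3 (lcm of 1 and 3).
ΔG° = −nFE° = −(3)(96485)(+2.44) = -706,270 J = -706.3 kJ/mol.

-706.3 kJ/mol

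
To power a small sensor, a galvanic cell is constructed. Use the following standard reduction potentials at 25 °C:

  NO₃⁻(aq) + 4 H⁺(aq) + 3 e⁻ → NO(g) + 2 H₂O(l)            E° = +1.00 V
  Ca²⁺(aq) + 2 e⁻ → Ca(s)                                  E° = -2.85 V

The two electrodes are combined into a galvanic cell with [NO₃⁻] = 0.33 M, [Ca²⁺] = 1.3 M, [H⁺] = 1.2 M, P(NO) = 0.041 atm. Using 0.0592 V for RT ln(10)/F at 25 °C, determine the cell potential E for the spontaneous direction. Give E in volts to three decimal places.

NO₃⁻/NO is the cathode (higher E°), Ca²⁺/Ca the anode: E°cell = +1.00 − (-2.85) = +3.85 V, n = 6.
Overall: 2 NO₃⁻(aq) + 8 H⁺(aq) + 3 Ca(s) → 2 NO(g) + 4 H₂O(l) + 3 Ca²⁺(aq)
Q = P(NO)^2·[Ca²⁺]^3 / ([NO₃⁻]^2·[H⁺]^8); log Q = -2.103.
E = E° − (0.0592/n) log Q = +3.85 − (0.0592/6)(-2.103) = +3.871 V.

+3.871 V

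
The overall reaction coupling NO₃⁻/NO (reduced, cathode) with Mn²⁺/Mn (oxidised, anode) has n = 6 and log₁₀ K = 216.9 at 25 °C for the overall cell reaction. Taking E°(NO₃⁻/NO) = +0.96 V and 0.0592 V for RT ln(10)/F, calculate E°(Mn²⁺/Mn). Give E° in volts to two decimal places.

-1.18 V

E°cell = (0.0592/n)·log K = (0.0592/6)(216.9) = +2.140 V.
Since NO₃⁻/NO is the cathode and Mn²⁺/Mn the anode, E°cell = E°(NO₃⁻/NO) − E°(Mn²⁺/Mn).
So E°(Mn²⁺/Mn) = E°(NO₃⁻/NO) − E°cell = (+0.96) − (+2.140) = -1.18 V.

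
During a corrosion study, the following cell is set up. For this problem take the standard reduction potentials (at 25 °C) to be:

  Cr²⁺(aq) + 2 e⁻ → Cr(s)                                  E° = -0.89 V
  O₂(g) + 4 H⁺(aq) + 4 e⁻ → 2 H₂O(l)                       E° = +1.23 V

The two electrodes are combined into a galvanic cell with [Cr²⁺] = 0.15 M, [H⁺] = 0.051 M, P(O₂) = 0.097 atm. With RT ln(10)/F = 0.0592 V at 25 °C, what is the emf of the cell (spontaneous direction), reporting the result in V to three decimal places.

O₂/H₂O is the cathode (higher E°), Cr²⁺/Cr the anode: E°cell = +1.23 − (-0.89) = +2.12 V, n = 4.
Overall: O₂(g) + 4 H⁺(aq) + 2 Cr(s) → 2 H₂O(l) + 2 Cr²⁺(aq)
Q = [Cr²⁺]^2 / (P(O₂)·[H⁺]^4); log Q = 4.535.
E = E° − (0.0592/n) log Q = +2.12 − (0.0592/4)(4.535) = +2.053 V.

+2.053 V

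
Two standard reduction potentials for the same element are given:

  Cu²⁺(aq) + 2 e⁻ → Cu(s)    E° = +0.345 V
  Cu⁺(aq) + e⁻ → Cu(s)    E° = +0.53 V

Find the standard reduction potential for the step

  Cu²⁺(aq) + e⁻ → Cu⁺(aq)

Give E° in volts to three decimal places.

Sequential free energies add, so n₃E°₃ = n₁E°₁ + n₂E°₂.
With n₃ = 2, and the known step contributing 1×(+0.53) V, the unknown satisfies 1·E° = 2×(+0.345) − 1×(+0.53) = +0.160.
E° = +0.160 / 1 = +0.160 V.

+0.160 V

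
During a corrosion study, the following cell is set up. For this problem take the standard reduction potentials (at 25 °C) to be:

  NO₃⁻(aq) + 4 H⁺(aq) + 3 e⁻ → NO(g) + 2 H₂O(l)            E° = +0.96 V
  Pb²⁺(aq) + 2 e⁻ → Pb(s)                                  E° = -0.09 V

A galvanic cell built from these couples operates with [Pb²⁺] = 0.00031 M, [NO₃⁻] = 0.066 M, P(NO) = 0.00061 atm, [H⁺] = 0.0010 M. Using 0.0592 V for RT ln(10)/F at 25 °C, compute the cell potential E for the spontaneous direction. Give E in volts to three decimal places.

+0.957 V

NO₃⁻/NO is the cathode (higher E°), Pb²⁺/Pb the anode: E°cell = +0.96 − (-0.09) = +1.05 V, n = 6.
Overall: 2 NO₃⁻(aq) + 8 H⁺(aq) + 3 Pb(s) → 2 NO(g) + 4 H₂O(l) + 3 Pb²⁺(aq)
Q = P(NO)^2·[Pb²⁺]^3 / ([NO₃⁻]^2·[H⁺]^8); log Q = 9.406.
E = E° − (0.0592/n) log Q = +1.05 − (0.0592/6)(9.406) = +0.957 V.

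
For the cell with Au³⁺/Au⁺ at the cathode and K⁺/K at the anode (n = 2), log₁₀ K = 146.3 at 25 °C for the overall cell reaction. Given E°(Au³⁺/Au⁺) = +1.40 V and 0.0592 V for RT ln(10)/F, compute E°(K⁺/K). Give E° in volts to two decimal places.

-2.93 V

E°cell = (0.0592/n)·log K = (0.0592/2)(146.3) = +4.330 V.
Since Au³⁺/Au⁺ is the cathode and K⁺/K the anode, E°cell = E°(Au³⁺/Au⁺) − E°(K⁺/K).
So E°(K⁺/K) = E°(Au³⁺/Au⁺) − E°cell = (+1.40) − (+4.330) = -2.93 V.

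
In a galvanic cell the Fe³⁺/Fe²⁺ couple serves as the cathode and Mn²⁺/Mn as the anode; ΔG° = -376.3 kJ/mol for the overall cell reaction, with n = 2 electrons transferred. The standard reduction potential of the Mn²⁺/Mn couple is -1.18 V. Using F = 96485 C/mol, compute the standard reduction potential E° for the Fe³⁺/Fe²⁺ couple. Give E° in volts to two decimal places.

+0.77 V

E°cell = −ΔG°/(nF) = −(-376.3×10³)/((2)(96485)) = +1.950 V.
Since Fe³⁺/Fe²⁺ is the cathode and Mn²⁺/Mn the anode, E°cell = E°(Fe³⁺/Fe²⁺) − E°(Mn²⁺/Mn).
So E°(Fe³⁺/Fe²⁺) = E°cell + E°(Mn²⁺/Mn) = +1.950 + (-1.18) = +0.77 V.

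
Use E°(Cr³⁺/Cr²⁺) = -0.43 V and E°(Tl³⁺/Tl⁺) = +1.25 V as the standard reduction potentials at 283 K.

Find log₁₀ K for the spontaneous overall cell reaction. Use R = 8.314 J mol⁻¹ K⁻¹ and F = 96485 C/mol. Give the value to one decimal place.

Cathode: Tl³⁺/Tl⁺; anode: Cr³⁺/Cr²⁺. E°cell = (+1.25) − (-0.43) = +1.68 V, with n = 2.
ΔG° = −nFE° = −RT ln K, so ln K = nFE°/(RT) = (2)(96485)(+1.68) / ((8.314)(283)) = 137.785.
log₁₀ K = 137.785 / ln 10 = 59.8.

59.8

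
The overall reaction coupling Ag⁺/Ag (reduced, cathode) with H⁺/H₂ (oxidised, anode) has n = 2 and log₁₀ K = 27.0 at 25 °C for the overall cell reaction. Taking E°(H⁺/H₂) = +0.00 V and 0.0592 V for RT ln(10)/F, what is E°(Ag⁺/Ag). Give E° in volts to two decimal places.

+0.80 V

E°cell = (0.0592/n)·log K = (0.0592/2)(27.0) = +0.799 V.
Since Ag⁺/Ag is the cathode and H⁺/H₂ the anode, E°cell = E°(Ag⁺/Ag) − E°(H⁺/H₂).
So E°(Ag⁺/Ag) = E°cell + E°(H⁺/H₂) = +0.799 + (+0.00) = +0.80 V.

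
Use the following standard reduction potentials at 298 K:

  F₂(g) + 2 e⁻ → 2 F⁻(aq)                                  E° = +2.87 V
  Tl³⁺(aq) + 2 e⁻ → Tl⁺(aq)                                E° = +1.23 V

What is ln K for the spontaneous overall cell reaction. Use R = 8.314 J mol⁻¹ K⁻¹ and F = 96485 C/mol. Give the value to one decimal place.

127.7

Cathode: F₂/F⁻; anode: Tl³⁺/Tl⁺. E°cell = (+2.87) − (+1.23) = +1.64 V, with n = 2.
ΔG° = −nFE° = −RT ln K, so ln K = nFE°/(RT) = (2)(96485)(+1.64) / ((8.314)(298)) = 127.734.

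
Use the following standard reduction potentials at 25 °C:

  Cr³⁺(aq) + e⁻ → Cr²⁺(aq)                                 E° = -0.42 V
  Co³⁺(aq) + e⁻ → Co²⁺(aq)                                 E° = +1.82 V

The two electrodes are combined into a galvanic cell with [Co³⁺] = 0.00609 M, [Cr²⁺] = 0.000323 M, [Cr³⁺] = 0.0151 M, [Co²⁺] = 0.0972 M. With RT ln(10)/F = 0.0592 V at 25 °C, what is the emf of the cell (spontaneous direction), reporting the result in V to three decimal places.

Co³⁺/Co²⁺ is the cathode (higher E°), Cr³⁺/Cr²⁺ the anode: E°cell = +1.82 − (-0.42) = +2.24 V, n = 1.
Overall: Co³⁺(aq) + Cr²⁺(aq) → Co²⁺(aq) + Cr³⁺(aq)
Q = [Co²⁺]·[Cr³⁺] / ([Co³⁺]·[Cr²⁺]); log Q = 2.873.
E = E° − (0.0592/n) log Q = +2.24 − (0.0592/1)(2.873) = +2.070 V.

+2.070 V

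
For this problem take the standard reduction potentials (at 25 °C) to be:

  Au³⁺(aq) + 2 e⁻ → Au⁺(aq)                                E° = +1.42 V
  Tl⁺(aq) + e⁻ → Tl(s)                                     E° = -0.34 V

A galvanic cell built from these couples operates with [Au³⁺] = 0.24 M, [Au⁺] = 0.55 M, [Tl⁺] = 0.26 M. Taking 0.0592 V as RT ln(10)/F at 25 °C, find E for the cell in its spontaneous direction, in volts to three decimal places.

Au³⁺/Au⁺ is the cathode (higher E°), Tl⁺/Tl the anode: E°cell = +1.42 − (-0.34) = +1.76 V, n = 2.
Overall: Au³⁺(aq) + 2 Tl(s) → Au⁺(aq) + 2 Tl⁺(aq)
Q = [Au⁺]·[Tl⁺]^2 / ([Au³⁺]); log Q = -0.810.
E = E° − (0.0592/n) log Q = +1.76 − (0.0592/2)(-0.810) = +1.784 V.

+1.784 V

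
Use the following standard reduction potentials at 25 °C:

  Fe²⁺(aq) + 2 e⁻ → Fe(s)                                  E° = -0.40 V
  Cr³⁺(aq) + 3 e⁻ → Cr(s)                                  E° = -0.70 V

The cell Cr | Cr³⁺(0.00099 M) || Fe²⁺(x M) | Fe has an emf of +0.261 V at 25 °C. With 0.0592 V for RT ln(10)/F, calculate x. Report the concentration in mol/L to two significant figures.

Fe²⁺/Fe is the cathode, Cr³⁺/Cr the anode: E°cell = +0.30 V, n = 6.
Overall reaction: 3 Fe²⁺(aq) + 2 Cr(s) → 3 Fe(s) + 2 Cr³⁺(aq); Q = [Cr³⁺]^2/[Fe²⁺]^3.
From E = E° − (0.0592/n) log Q: log Q = (E° − E)·n/0.0592 = (+0.30 − (+0.261))·6/0.0592 = 3.9527.
So 3·log[Fe²⁺] = 2·log(0.00099) − log Q = -6.0087 − (3.9527) = -9.9614; log[Fe²⁺] = -9.9614 / 3 = -3.3205; [Fe²⁺] = 10^(-3.3205) ≈ 0.00048 M.

0.00048 M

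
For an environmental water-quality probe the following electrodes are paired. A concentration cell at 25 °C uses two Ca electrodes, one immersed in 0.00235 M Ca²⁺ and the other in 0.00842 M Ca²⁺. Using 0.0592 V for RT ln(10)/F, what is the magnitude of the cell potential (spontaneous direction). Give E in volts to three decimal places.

+0.016 V

For a concentration cell E°cell = 0. The 0.00842 M side is the cathode (reduction is favoured where [Ca²⁺] is higher).
With n = 2, E = −(0.0592/2) log([Ca²⁺]ₐₙ/[Ca²⁺]꜀ₐₜ) = −(0.0592/2) log(0.00235/0.00842) = −(0.0592/2)(-0.554) = +0.016 V.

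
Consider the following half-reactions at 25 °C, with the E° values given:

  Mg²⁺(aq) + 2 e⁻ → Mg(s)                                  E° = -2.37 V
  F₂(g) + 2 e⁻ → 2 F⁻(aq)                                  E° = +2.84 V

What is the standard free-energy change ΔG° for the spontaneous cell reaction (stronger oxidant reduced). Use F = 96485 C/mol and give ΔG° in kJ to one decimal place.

F₂/F⁻ (E° = +2.84 V) is the cathode; Mg²⁺/Mg (E° = -2.37 V) is the anode, so E°cell = +5.21 V.
Balancing electrons gives n = 2 (lcm of 2 and 2).
ΔG° = −nFE° = −(2)(96485)(+5.21) = -1,005,374 J = -1005.4 kJ.

-1005.4 kJ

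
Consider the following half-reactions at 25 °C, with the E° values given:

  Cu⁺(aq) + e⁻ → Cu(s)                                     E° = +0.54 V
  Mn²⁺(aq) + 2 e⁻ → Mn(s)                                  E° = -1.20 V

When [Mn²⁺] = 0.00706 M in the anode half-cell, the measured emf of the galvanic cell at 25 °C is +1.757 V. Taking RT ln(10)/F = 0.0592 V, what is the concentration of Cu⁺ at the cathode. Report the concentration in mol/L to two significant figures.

0.16 M

Cu⁺/Cu is the cathode, Mn²⁺/Mn the anode: E°cell = +1.74 V, n = 2.
Overall reaction: 2 Cu⁺(aq) + Mn(s) → 2 Cu(s) + Mn²⁺(aq); Q = [Mn²⁺]^1/[Cu⁺]^2.
From E = E° − (0.0592/n) log Q: log Q = (E° − E)·n/0.0592 = (+1.74 − (+1.757))·2/0.0592 = -0.5743.
So 2·log[Cu⁺] = 1·log(0.00706) − log Q = -2.1512 − (-0.5743) = -1.5769; log[Cu⁺] = -1.5769 / 2 = -0.7884; [Cu⁺] = 10^(-0.7884) ≈ 0.16 M.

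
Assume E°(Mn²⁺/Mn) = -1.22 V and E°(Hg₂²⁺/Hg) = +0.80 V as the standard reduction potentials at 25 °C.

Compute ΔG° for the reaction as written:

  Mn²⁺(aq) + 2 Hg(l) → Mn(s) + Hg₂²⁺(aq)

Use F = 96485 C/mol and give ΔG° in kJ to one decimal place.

+389.8 kJ

As written, Mn²⁺/Mn is reduced (cathode) and Hg₂²⁺/Hg is oxidised (anode), so E°cell = (-1.22) − (+0.80) = -2.02 V.
Balancing electrons gives n = 2.
ΔG° = −nFE° = −(2)(96485)(-2.02) = 389,799 J = +389.8 kJ.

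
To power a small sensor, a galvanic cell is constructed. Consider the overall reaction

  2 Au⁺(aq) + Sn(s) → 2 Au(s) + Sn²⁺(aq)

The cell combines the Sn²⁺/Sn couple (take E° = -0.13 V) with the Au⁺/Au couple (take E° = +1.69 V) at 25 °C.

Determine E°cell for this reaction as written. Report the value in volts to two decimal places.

+1.82 V

The Au⁺/Au couple has the higher reduction potential, so it is the cathode; Sn²⁺/Sn is oxidised at the anode.
E°cell = E°(cathode) − E°(anode) = (+1.69) − (-0.13) = +1.82 V.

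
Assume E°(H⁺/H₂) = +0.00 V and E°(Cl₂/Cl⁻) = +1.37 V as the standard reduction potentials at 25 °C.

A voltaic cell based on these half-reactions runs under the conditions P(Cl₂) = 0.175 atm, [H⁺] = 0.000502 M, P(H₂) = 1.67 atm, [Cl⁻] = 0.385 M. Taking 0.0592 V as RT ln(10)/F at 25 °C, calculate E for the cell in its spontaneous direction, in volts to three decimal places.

+1.574 V

Cl₂/Cl⁻ is the cathode (higher E°), H⁺/H₂ the anode: E°cell = +1.37 − (+0.00) = +1.37 V, n = 2.
Overall: Cl₂(g) + H₂(g) → 2 Cl⁻(aq) + 2 H⁺(aq)
Q = [Cl⁻]^2·[H⁺]^2 / (P(Cl₂)·P(H₂)); log Q = -6.893.
E = E° − (0.0592/n) log Q = +1.37 − (0.0592/2)(-6.893) = +1.574 V.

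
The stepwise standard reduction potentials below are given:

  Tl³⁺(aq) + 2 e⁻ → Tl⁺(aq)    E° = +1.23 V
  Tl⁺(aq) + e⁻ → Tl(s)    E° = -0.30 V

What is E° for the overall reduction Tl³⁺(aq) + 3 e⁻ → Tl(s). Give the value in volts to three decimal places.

+0.720 V

Since ΔG° = −nFE° is additive over sequential reductions, n₃E°₃ = n₁E°₁ + n₂E°₂.
E°₃ = (2×+1.23 + 1×-0.30) / 3 = (+2.160) / 3 = +0.720 V.
E° values themselves are not directly additive — weighting by electron count is essential.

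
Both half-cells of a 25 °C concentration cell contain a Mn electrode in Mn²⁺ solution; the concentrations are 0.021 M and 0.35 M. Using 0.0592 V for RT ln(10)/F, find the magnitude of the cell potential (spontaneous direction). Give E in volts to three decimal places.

+0.036 V

For a concentration cell E°cell = 0. The 0.35 M side is the cathode (reduction is favoured where [Mn²⁺] is higher).
With n = 2, E = −(0.0592/2) log([Mn²⁺]ₐₙ/[Mn²⁺]꜀ₐₜ) = −(0.0592/2) log(0.021/0.35) = −(0.0592/2)(-1.222) = +0.036 V.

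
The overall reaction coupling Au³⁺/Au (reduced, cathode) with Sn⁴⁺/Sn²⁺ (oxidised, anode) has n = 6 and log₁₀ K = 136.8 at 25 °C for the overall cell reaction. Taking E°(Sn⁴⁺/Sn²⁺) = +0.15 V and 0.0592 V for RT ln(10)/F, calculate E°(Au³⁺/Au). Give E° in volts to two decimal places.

+1.50 V

E°cell = (0.0592/n)·log K = (0.0592/6)(136.8) = +1.350 V.
Since Au³⁺/Au is the cathode and Sn⁴⁺/Sn²⁺ the anode, E°cell = E°(Au³⁺/Au) − E°(Sn⁴⁺/Sn²⁺).
So E°(Au³⁺/Au) = E°cell + E°(Sn⁴⁺/Sn²⁺) = +1.350 + (+0.15) = +1.50 V.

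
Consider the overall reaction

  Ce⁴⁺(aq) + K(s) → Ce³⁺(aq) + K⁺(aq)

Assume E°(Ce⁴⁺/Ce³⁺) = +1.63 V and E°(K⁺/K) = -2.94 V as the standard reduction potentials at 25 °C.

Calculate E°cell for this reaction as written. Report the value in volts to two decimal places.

+4.57 V

The Ce⁴⁺/Ce³⁺ couple has the higher reduction potential, so it is the cathode; K⁺/K is oxidised at the anode.
E°cell = E°(cathode) − E°(anode) = (+1.63) − (-2.94) = +4.57 V.
Since E°cell > 0, the reaction is spontaneous under standard conditions.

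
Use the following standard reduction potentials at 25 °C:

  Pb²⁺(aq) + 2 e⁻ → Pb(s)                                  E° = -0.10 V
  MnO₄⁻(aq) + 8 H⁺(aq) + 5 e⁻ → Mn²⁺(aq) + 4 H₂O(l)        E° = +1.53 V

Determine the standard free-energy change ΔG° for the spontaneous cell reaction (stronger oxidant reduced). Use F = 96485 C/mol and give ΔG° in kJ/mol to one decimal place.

-1572.7 kJ/mol

MnO₄⁻/Mn²⁺ (E° = +1.53 V) is the cathode; Pb²⁺/Pb (E° = -0.10 V) is the anode, so E°cell = +1.63 V.
Balancing electrons gives n = 10 (lcm of 5 and 2).
ΔG° = −nFE° = −(10)(96485)(+1.63) = -1,572,706 J = -1572.7 kJ/mol.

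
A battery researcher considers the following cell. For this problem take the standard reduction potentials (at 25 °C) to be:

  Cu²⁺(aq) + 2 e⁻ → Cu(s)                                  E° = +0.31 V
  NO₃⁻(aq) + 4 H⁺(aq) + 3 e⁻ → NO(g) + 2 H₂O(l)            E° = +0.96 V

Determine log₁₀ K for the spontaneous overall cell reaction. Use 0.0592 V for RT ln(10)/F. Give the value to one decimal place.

65.9

Cathode: NO₃⁻/NO; anode: Cu²⁺/Cu. E°cell = +0.65 V, n = 6.
log K = nE°cell / 0.0592 = (6)(+0.65) / 0.0592 = 65.9.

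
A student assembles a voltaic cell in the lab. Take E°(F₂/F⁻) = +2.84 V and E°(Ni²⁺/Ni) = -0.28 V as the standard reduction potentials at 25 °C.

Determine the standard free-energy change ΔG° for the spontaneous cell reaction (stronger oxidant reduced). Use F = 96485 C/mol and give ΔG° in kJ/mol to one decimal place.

F₂/F⁻ (E° = +2.84 V) is the cathode; Ni²⁺/Ni (E° = -0.28 V) is the anode, so E°cell = +3.12 V.
Balancing electrons gives n = 2 (lcm of 2 and 2).
ΔG° = −nFE° = −(2)(96485)(+3.12) = -602,066 J = -602.1 kJ/mol.

-602.1 kJ/mol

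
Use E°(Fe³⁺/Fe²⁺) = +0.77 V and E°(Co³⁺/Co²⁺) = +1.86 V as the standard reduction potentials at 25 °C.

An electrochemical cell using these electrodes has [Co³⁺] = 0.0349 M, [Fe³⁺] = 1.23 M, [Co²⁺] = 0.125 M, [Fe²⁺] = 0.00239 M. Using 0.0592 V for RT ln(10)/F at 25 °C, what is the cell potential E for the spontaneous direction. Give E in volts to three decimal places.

Co³⁺/Co²⁺ is the cathode (higher E°), Fe³⁺/Fe²⁺ the anode: E°cell = +1.86 − (+0.77) = +1.09 V, n = 1.
Overall: Co³⁺(aq) + Fe²⁺(aq) → Co²⁺(aq) + Fe³⁺(aq)
Q = [Co²⁺]·[Fe³⁺] / ([Co³⁺]·[Fe²⁺]); log Q = 3.266.
E = E° − (0.0592/n) log Q = +1.09 − (0.0592/1)(3.266) = +0.897 V.

+0.897 V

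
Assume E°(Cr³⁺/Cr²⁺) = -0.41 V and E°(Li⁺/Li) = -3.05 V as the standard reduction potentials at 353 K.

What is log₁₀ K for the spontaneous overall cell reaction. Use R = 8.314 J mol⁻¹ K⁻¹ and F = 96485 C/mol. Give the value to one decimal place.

37.7

Cathode: Cr³⁺/Cr²⁺; anode: Li⁺/Li. E°cell = (-0.41) − (-3.05) = +2.64 V, with n = 1.
ΔG° = −nFE° = −RT ln K, so ln K = nFE°/(RT) = (1)(96485)(+2.64) / ((8.314)(353)) = 86.792.
log₁₀ K = 86.792 / ln 10 = 37.7.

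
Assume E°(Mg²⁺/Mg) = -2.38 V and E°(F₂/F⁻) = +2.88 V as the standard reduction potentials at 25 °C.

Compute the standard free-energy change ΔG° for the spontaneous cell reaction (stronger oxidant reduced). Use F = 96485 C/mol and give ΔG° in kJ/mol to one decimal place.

F₂/F⁻ (E° = +2.88 V) is the cathode; Mg²⁺/Mg (E° = -2.38 V) is the anode, so E°cell = +5.26 V.
Balancing electrons gives n = 2 (lcm of 2 and 2).
ΔG° = −nFE° = −(2)(96485)(+5.26) = -1,015,022 J = -1015.0 kJ/mol.

-1015.0 kJ/mol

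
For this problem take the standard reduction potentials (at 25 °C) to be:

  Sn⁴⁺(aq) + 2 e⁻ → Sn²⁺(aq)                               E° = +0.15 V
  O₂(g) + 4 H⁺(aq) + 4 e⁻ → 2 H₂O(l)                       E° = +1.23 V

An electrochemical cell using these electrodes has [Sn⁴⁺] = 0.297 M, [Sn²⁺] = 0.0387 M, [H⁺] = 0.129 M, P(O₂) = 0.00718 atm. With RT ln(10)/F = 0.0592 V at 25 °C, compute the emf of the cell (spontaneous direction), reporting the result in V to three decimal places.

+0.969 V

O₂/H₂O is the cathode (higher E°), Sn⁴⁺/Sn²⁺ the anode: E°cell = +1.23 − (+0.15) = +1.08 V, n = 4.
Overall: O₂(g) + 4 H⁺(aq) + 2 Sn²⁺(aq) → 2 H₂O(l) + 2 Sn⁴⁺(aq)
Q = [Sn⁴⁺]^2 / (P(O₂)·[H⁺]^4·[Sn²⁺]^2); log Q = 7.472.
E = E° − (0.0592/n) log Q = +1.08 − (0.0592/4)(7.472) = +0.969 V.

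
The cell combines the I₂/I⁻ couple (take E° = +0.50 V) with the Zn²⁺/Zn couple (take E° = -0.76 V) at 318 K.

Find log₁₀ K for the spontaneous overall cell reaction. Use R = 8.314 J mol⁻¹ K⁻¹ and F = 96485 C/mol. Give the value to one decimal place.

39.9

Cathode: I₂/I⁻; anode: Zn²⁺/Zn. E°cell = (+0.50) − (-0.76) = +1.26 V, with n = 2.
ΔG° = −nFE° = −RT ln K, so ln K = nFE°/(RT) = (2)(96485)(+1.26) / ((8.314)(318)) = 91.965.
log₁₀ K = 91.965 / ln 10 = 39.9.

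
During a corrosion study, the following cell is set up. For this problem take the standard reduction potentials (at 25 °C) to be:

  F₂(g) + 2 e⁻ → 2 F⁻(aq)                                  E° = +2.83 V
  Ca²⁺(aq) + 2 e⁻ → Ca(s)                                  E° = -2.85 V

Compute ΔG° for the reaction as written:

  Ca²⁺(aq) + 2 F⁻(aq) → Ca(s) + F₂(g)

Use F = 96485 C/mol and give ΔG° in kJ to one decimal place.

+1096.1 kJ

As written, Ca²⁺/Ca is reduced (cathode) and F₂/F⁻ is oxidised (anode), so E°cell = (-2.85) − (+2.83) = -5.68 V.
Balancing electrons gives n = 2.
ΔG° = −nFE° = −(2)(96485)(-5.68) = 1,096,070 J = +1096.1 kJ.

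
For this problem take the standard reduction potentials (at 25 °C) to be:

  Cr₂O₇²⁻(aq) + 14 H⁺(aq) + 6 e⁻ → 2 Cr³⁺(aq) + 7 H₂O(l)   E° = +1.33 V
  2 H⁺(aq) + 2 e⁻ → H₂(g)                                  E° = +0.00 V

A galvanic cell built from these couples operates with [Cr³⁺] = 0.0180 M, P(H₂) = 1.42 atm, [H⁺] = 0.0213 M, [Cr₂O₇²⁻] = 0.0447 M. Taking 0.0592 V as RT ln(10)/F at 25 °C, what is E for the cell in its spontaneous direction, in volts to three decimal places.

+1.224 V

Cr₂O₇²⁻/Cr³⁺ is the cathode (higher E°), H⁺/H₂ the anode: E°cell = +1.33 − (+0.00) = +1.33 V, n = 6.
Overall: Cr₂O₇²⁻(aq) + 8 H⁺(aq) + 3 H₂(g) → 2 Cr³⁺(aq) + 7 H₂O(l)
Q = [Cr³⁺]^2 / ([Cr₂O₇²⁻]·[H⁺]^8·P(H₂)^3); log Q = 10.776.
E = E° − (0.0592/n) log Q = +1.33 − (0.0592/6)(10.776) = +1.224 V.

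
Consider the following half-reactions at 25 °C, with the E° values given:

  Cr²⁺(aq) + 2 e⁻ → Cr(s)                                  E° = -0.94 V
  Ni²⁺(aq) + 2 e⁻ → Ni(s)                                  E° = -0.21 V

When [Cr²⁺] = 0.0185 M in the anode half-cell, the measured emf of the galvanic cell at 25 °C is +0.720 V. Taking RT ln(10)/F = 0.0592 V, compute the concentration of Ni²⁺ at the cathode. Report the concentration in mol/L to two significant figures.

Ni²⁺/Ni is the cathode, Cr²⁺/Cr the anode: E°cell = +0.73 V, n = 2.
Overall reaction: Ni²⁺(aq) + Cr(s) → Ni(s) + Cr²⁺(aq); Q = [Cr²⁺]^1/[Ni²⁺]^1.
From E = E° − (0.0592/n) log Q: log Q = (E° − E)·n/0.0592 = (+0.73 − (+0.720))·2/0.0592 = 0.3378.
So 1·log[Ni²⁺] = 1·log(0.0185) − log Q = -1.7328 − (0.3378) = -2.0706; [Ni²⁺] = 10^(-2.0706) ≈ 0.0085 M.

0.0085 M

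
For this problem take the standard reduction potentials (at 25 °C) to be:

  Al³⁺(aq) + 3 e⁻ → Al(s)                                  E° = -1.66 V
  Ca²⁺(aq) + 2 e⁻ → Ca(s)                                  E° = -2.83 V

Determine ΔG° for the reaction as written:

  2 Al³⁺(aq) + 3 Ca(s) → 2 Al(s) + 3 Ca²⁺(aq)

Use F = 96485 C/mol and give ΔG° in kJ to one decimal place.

-677.3 kJ

As written, Al³⁺/Al is reduced (cathode) and Ca²⁺/Ca is oxidised (anode), so E°cell = (-1.66) − (-2.83) = +1.17 V.
Balancing electrons gives n = 6.
ΔG° = −nFE° = −(6)(96485)(+1.17) = -677,325 J = -677.3 kJ.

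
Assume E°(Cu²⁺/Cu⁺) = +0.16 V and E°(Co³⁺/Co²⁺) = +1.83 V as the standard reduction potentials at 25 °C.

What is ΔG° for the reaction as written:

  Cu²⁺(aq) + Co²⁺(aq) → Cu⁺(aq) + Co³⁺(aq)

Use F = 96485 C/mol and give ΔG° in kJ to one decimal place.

As written, Cu²⁺/Cu⁺ is reduced (cathode) and Co³⁺/Co²⁺ is oxidised (anode), so E°cell = (+0.16) − (+1.83) = -1.67 V.
Balancing electrons gives n = 1.
ΔG° = −nFE° = −(1)(96485)(-1.67) = 161,130 J = +161.1 kJ.

+161.1 kJ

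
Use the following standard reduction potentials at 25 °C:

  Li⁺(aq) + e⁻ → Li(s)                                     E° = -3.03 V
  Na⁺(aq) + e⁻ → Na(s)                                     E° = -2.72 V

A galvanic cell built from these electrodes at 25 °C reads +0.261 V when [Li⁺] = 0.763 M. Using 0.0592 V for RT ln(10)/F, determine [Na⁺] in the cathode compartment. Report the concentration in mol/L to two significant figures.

0.11 M

Na⁺/Na is the cathode, Li⁺/Li the anode: E°cell = +0.31 V, n = 1.
Overall reaction: Na⁺(aq) + Li(s) → Na(s) + Li⁺(aq); Q = [Li⁺]^1/[Na⁺]^1.
From E = E° − (0.0592/n) log Q: log Q = (E° − E)·n/0.0592 = (+0.31 − (+0.261))·1/0.0592 = 0.8277.
So 1·log[Na⁺] = 1·log(0.763) − log Q = -0.1175 − (0.8277) = -0.9452; [Na⁺] = 10^(-0.9452) ≈ 0.11 M.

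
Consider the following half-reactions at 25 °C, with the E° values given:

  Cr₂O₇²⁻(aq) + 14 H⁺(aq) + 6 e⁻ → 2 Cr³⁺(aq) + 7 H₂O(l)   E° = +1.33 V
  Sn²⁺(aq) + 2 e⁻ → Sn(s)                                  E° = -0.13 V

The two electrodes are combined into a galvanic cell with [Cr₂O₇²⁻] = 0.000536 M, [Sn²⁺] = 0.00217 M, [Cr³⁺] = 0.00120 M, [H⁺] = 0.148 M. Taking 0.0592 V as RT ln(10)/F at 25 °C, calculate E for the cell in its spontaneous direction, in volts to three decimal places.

+1.450 V

Cr₂O₇²⁻/Cr³⁺ is the cathode (higher E°), Sn²⁺/Sn the anode: E°cell = +1.33 − (-0.13) = +1.46 V, n = 6.
Overall: Cr₂O₇²⁻(aq) + 14 H⁺(aq) + 3 Sn(s) → 2 Cr³⁺(aq) + 7 H₂O(l) + 3 Sn²⁺(aq)
Q = [Cr³⁺]^2·[Sn²⁺]^3 / ([Cr₂O₇²⁻]·[H⁺]^14); log Q = 1.055.
E = E° − (0.0592/n) log Q = +1.46 − (0.0592/6)(1.055) = +1.450 V.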